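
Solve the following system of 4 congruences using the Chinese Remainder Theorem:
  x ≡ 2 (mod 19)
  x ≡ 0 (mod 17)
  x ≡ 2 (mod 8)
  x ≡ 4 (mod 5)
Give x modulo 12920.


Product of moduli M = 19 · 17 · 8 · 5 = 12920.
Merge one congruence at a time:
  Start: x ≡ 2 (mod 19).
  Combine with x ≡ 0 (mod 17); new modulus lcm = 323.
    Write x = 2 + 19·t and substitute into x ≡ 0 (mod 17): 19·t ≡ 0 − 2 = -2 (mod 17).
    Reduce coefficients mod 17: 2·t ≡ 15 (mod 17).
    The inverse of 2 mod 17 is 9 (since 2·9 = 18 = 1·17 + 1), so t ≡ 9·15 = 135 ≡ 16 (mod 17).
    Then x = 2 + 19·16 = 306, valid modulo lcm(19, 17) = 323: x ≡ 306 (mod 323).
  Combine with x ≡ 2 (mod 8); new modulus lcm = 2584.
    Write x = 306 + 323·t and substitute into x ≡ 2 (mod 8): 323·t ≡ 2 − 306 = -304 (mod 8).
    Reduce coefficients mod 8: 3·t ≡ 0 (mod 8).
    The inverse of 3 mod 8 is 3 (since 3·3 = 9 = 1·8 + 1), so t ≡ 3·0 = 0 ≡ 0 (mod 8).
    Then x = 306 + 323·0 = 306, valid modulo lcm(323, 8) = 2584: x ≡ 306 (mod 2584).
  Combine with x ≡ 4 (mod 5); new modulus lcm = 12920.
    Write x = 306 + 2584·t and substitute into x ≡ 4 (mod 5): 2584·t ≡ 4 − 306 = -302 (mod 5).
    Reduce coefficients mod 5: 4·t ≡ 3 (mod 5).
    The inverse of 4 mod 5 is 4 (since 4·4 = 16 = 3·5 + 1), so t ≡ 4·3 = 12 ≡ 2 (mod 5).
    Then x = 306 + 2584·2 = 5474, valid modulo lcm(2584, 5) = 12920: x ≡ 5474 (mod 12920).
Verify against each original: 5474 mod 19 = 2, 5474 mod 17 = 0, 5474 mod 8 = 2, 5474 mod 5 = 4.

x ≡ 5474 (mod 12920).


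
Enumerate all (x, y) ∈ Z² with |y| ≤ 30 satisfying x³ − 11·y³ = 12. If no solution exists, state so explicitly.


The equation is x³ - 11y³ = 12. For fixed y, x³ = 11·y³ + 12, so a solution requires the RHS to be a perfect cube.
Strategy: iterate y from -30 to 30, compute RHS = 11·y³ + 12, and check whether it is a (positive or negative) perfect cube.
Check small values of y:
  y = 0: RHS = 12 is not a perfect cube.
  y = 1: RHS = 23 is not a perfect cube.
  y = -1: RHS = 1 = (1)³ ⇒ x = 1 works.
  y = 2: RHS = 100 is not a perfect cube.
  y = -2: RHS = -76 is not a perfect cube.
  y = 3: RHS = 309 is not a perfect cube.
  y = -3: RHS = -285 is not a perfect cube.
Continuing the search up to |y| = 30 finds no further solutions beyond those listed.
Collected solutions: (1, -1).

Solutions (with |y| ≤ 30): (1, -1).


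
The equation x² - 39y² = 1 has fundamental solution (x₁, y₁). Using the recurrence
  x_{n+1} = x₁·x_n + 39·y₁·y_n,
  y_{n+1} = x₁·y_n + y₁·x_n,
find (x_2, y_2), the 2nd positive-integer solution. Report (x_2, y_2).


Step 1: Find the fundamental solution (x₁, y₁) of x² - 39y² = 1.
  Expand √39 as a continued fraction. a₀ = ⌊√39⌋ = 6; iterate m_{k+1} = d_k·a_k − m_k, d_{k+1} = (39 − m_{k+1}²)/d_k, a_{k+1} = ⌊(a₀ + m_{k+1})/d_{k+1}⌋ (starting m₀ = 0, d₀ = 1), with convergents p_k = a_k·p_{k-1} + p_{k-2}, q_k = a_k·q_{k-1} + q_{k-2} (p₋₁ = 1, q₋₁ = 0):
  k = 0: a₀ = 6; p₀/q₀ = 6/1; p₀² − 39·q₀² = 36 − 39 = -3.
  k = 1: m = 6, d = 3, a = ⌊(6 + 6)/3⌋ = 4; p/q = (4·6 + 1)/(4·1 + 0) = 25/4; p² − 39·q² = 625 − 624 = 1.
  The first convergent with p² − 39·q² = 1 gives the fundamental solution (x₁, y₁) = (25, 4).
Step 2: Apply the recurrence (x_{n+1}, y_{n+1}) = (x₁x_n + 39y₁y_n, x₁y_n + y₁x_n) repeatedly.
  From (x_1, y_1) = (25, 4): x_2 = 25·25 + 39·4·4 = 1249; y_2 = 25·4 + 4·25 = 200.
Step 3: Verify x_2² - 39·y_2² = 1560001 - 1560000 = 1 (should be 1). ✓

(x_1, y_1) = (25, 4); (x_2, y_2) = (1249, 200).


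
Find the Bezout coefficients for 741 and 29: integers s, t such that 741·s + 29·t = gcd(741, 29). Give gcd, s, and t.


Euclidean algorithm on (741, 29) — divide until remainder is 0:
  741 = 25 · 29 + 16
  29 = 1 · 16 + 13
  16 = 1 · 13 + 3
  13 = 4 · 3 + 1
  3 = 3 · 1 + 0
gcd(741, 29) = 1.
Track Bezout coefficients alongside the remainders: start with r₀ = 741 = a·1 + b·0 (s = 1, t = 0) and r₁ = 29 = a·0 + b·1 (s = 0, t = 1); each new remainder r_{k+1} = r_{k-1} − q_k·r_k inherits s_{k+1} = s_{k-1} − q_k·s_k, t_{k+1} = t_{k-1} − q_k·t_k, so r_k = a·s_k + b·t_k at every step:
  q = 25: r = 16, s = 1 − 25·0 = 1, t = 0 − 25·1 = -25  (check: 741·1 + 29·(-25) = 16)
  q = 1: r = 13, s = 0 − 1·1 = -1, t = 1 − 1·(-25) = 26  (check: 741·(-1) + 29·26 = 13)
  q = 1: r = 3, s = 1 − 1·(-1) = 2, t = -25 − 1·26 = -51  (check: 741·2 + 29·(-51) = 3)
  q = 4: r = 1, s = -1 − 4·2 = -9, t = 26 − 4·(-51) = 230  (check: 741·(-9) + 29·230 = 1)
The row with r = 1 (the gcd) gives the Bezout coefficients s = -9, t = 230.
Result: 741 · (-9) + 29 · (230) = 1.

gcd(741, 29) = 1; s = -9, t = 230 (check: 741·(-9) + 29·230 = 1).


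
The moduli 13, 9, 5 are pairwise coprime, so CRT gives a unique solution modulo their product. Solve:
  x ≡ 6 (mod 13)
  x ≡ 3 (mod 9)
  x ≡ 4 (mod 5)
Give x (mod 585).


Moduli 13, 9, 5 are pairwise coprime; by CRT there is a unique solution modulo M = 13 · 9 · 5 = 585.
Solve pairwise, accumulating the modulus:
  Start with x ≡ 6 (mod 13).
  Combine with x ≡ 3 (mod 9): since gcd(13, 9) = 1, we get a unique residue mod 117.
    Write x = 6 + 13·t and substitute into x ≡ 3 (mod 9): 13·t ≡ 3 − 6 = -3 (mod 9).
    Reduce coefficients mod 9: 4·t ≡ 6 (mod 9).
    The inverse of 4 mod 9 is 7 (since 4·7 = 28 = 3·9 + 1), so t ≡ 7·6 = 42 ≡ 6 (mod 9).
    Then x = 6 + 13·6 = 84, valid modulo lcm(13, 9) = 117: x ≡ 84 (mod 117).
  Combine with x ≡ 4 (mod 5): since gcd(117, 5) = 1, we get a unique residue mod 585.
    Write x = 84 + 117·t and substitute into x ≡ 4 (mod 5): 117·t ≡ 4 − 84 = -80 (mod 5).
    Reduce coefficients mod 5: 2·t ≡ 0 (mod 5).
    The inverse of 2 mod 5 is 3 (since 2·3 = 6 = 1·5 + 1), so t ≡ 3·0 = 0 ≡ 0 (mod 5).
    Then x = 84 + 117·0 = 84, valid modulo lcm(117, 5) = 585: x ≡ 84 (mod 585).
Verify: 84 mod 13 = 6 ✓, 84 mod 9 = 3 ✓, 84 mod 5 = 4 ✓.

x ≡ 84 (mod 585).


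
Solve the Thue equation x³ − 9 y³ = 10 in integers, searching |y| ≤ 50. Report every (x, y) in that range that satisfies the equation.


The equation is x³ - 9y³ = 10. For fixed y, x³ = 9·y³ + 10, so a solution requires the RHS to be a perfect cube.
Strategy: iterate y from -50 to 50, compute RHS = 9·y³ + 10, and check whether it is a (positive or negative) perfect cube.
Check small values of y:
  y = 0: RHS = 10 is not a perfect cube.
  y = 1: RHS = 19 is not a perfect cube.
  y = -1: RHS = 1 = (1)³ ⇒ x = 1 works.
  y = 2: RHS = 82 is not a perfect cube.
  y = -2: RHS = -62 is not a perfect cube.
  y = 3: RHS = 253 is not a perfect cube.
  y = -3: RHS = -233 is not a perfect cube.
Continuing the search up to |y| = 50 finds no further solutions beyond those listed.
Collected solutions: (1, -1).

Solutions (with |y| ≤ 50): (1, -1).


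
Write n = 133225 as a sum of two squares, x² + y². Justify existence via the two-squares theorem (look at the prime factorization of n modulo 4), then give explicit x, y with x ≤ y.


Step 1: Factor n = 133225 = 5^2 · 73^2.
Step 2: Check the mod-4 condition on each prime factor: 5 ≡ 1 (mod 4), exponent 2; 73 ≡ 1 (mod 4), exponent 2.
All primes ≡ 3 (mod 4) appear to even exponent (or don't appear), so by the two-squares theorem n IS expressible as a sum of two squares.
Step 3: Build a representation. Group n = k² · m with k = 5 and m = 73 · 73 = 5329 (a product of primes ≡ 1 (mod 4)); a representation of m scales to one of n via (k·x)² + (k·y)² = k²(x² + y²). Each prime p ≡ 1 (mod 4) is itself a sum of two squares; find a² by testing p − a² for a perfect square:
  73: 73 − 1² = 72, 73 − 2² = 69, 73 − 3² = 64 = 8² ⇒ 73 = 3² + 8².
  Combine using the Brahmagupta–Fibonacci identity (a² + b²)(c² + d²) = (ac − bd)² + (ad + bc)² = (ac + bd)² + (ad − bc)²:
  73 · 73 = 5329: from (3² + 8²)(3² + 8²), take (3·3 − 8·8, 3·8 + 8·3) = (9 − 64, 24 + 24) = (-55, 48); dropping signs (only squares matter) gives (55, 48); check 55² + 48² = 3025 + 2304 = 5329 ✓.
  Scale by k = 5: (5·55, 5·48) = (275, 240).
Step 4: Order so x ≤ y and verify: 240² + 275² = 57600 + 75625 = 133225 = n. ✓

n = 133225 = 240² + 275² (one valid representation with x ≤ y).


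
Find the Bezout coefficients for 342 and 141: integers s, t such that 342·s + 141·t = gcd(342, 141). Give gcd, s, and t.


Euclidean algorithm on (342, 141) — divide until remainder is 0:
  342 = 2 · 141 + 60
  141 = 2 · 60 + 21
  60 = 2 · 21 + 18
  21 = 1 · 18 + 3
  18 = 6 · 3 + 0
gcd(342, 141) = 3.
Track Bezout coefficients alongside the remainders: start with r₀ = 342 = a·1 + b·0 (s = 1, t = 0) and r₁ = 141 = a·0 + b·1 (s = 0, t = 1); each new remainder r_{k+1} = r_{k-1} − q_k·r_k inherits s_{k+1} = s_{k-1} − q_k·s_k, t_{k+1} = t_{k-1} − q_k·t_k, so r_k = a·s_k + b·t_k at every step:
  q = 2: r = 60, s = 1 − 2·0 = 1, t = 0 − 2·1 = -2  (check: 342·1 + 141·(-2) = 60)
  q = 2: r = 21, s = 0 − 2·1 = -2, t = 1 − 2·(-2) = 5  (check: 342·(-2) + 141·5 = 21)
  q = 2: r = 18, s = 1 − 2·(-2) = 5, t = -2 − 2·5 = -12  (check: 342·5 + 141·(-12) = 18)
  q = 1: r = 3, s = -2 − 1·5 = -7, t = 5 − 1·(-12) = 17  (check: 342·(-7) + 141·17 = 3)
The row with r = 3 (the gcd) gives the Bezout coefficients s = -7, t = 17.
Result: 342 · (-7) + 141 · (17) = 3.

gcd(342, 141) = 3; s = -7, t = 17 (check: 342·(-7) + 141·17 = 3).


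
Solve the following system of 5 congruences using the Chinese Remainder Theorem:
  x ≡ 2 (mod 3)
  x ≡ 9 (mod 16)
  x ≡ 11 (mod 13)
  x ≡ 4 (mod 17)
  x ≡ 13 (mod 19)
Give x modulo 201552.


Product of moduli M = 3 · 16 · 13 · 17 · 19 = 201552.
Merge one congruence at a time:
  Start: x ≡ 2 (mod 3).
  Combine with x ≡ 9 (mod 16); new modulus lcm = 48.
    Write x = 2 + 3·t and substitute into x ≡ 9 (mod 16): 3·t ≡ 9 − 2 = 7 (mod 16).
    The inverse of 3 mod 16 is 11 (since 3·11 = 33 = 2·16 + 1), so t ≡ 11·7 = 77 ≡ 13 (mod 16).
    Then x = 2 + 3·13 = 41, valid modulo lcm(3, 16) = 48: x ≡ 41 (mod 48).
  Combine with x ≡ 11 (mod 13); new modulus lcm = 624.
    Write x = 41 + 48·t and substitute into x ≡ 11 (mod 13): 48·t ≡ 11 − 41 = -30 (mod 13).
    Reduce coefficients mod 13: 9·t ≡ 9 (mod 13).
    The inverse of 9 mod 13 is 3 (since 9·3 = 27 = 2·13 + 1), so t ≡ 3·9 = 27 ≡ 1 (mod 13).
    Then x = 41 + 48·1 = 89, valid modulo lcm(48, 13) = 624: x ≡ 89 (mod 624).
  Combine with x ≡ 4 (mod 17); new modulus lcm = 10608.
    Write x = 89 + 624·t and substitute into x ≡ 4 (mod 17): 624·t ≡ 4 − 89 = -85 (mod 17).
    Reduce coefficients mod 17: 12·t ≡ 0 (mod 17).
    The inverse of 12 mod 17 is 10 (since 12·10 = 120 = 7·17 + 1), so t ≡ 10·0 = 0 ≡ 0 (mod 17).
    Then x = 89 + 624·0 = 89, valid modulo lcm(624, 17) = 10608: x ≡ 89 (mod 10608).
  Combine with x ≡ 13 (mod 19); new modulus lcm = 201552.
    Write x = 89 + 10608·t and substitute into x ≡ 13 (mod 19): 10608·t ≡ 13 − 89 = -76 (mod 19).
    Reduce coefficients mod 19: 6·t ≡ 0 (mod 19).
    The inverse of 6 mod 19 is 16 (since 6·16 = 96 = 5·19 + 1), so t ≡ 16·0 = 0 ≡ 0 (mod 19).
    Then x = 89 + 10608·0 = 89, valid modulo lcm(10608, 19) = 201552: x ≡ 89 (mod 201552).
Verify against each original: 89 mod 3 = 2, 89 mod 16 = 9, 89 mod 13 = 11, 89 mod 17 = 4, 89 mod 19 = 13.

x ≡ 89 (mod 201552).


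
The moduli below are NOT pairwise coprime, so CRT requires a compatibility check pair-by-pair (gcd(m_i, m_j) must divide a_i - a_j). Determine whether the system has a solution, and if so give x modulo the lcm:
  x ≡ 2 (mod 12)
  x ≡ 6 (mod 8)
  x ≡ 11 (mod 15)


Moduli 12, 8, 15 are not pairwise coprime, so CRT works modulo lcm(m_i) when all pairwise compatibility conditions hold.
Pairwise compatibility: gcd(m_i, m_j) must divide a_i - a_j for every pair.
Merge one congruence at a time:
  Start: x ≡ 2 (mod 12).
  Combine with x ≡ 6 (mod 8): gcd(12, 8) = 4; 6 - 2 = 4, which IS divisible by 4, so compatible.
    Write x = 2 + 12·t and substitute into x ≡ 6 (mod 8): 12·t ≡ 6 − 2 = 4 (mod 8).
    Divide the congruence (and modulus) by g = 4: 3·t ≡ 1 (mod 2).
    Reduce coefficients mod 2: 1·t ≡ 1 (mod 2).
    So t ≡ 1 (mod 2).
    Then x = 2 + 12·1 = 14, valid modulo lcm(12, 8) = 24: x ≡ 14 (mod 24).
  Combine with x ≡ 11 (mod 15): gcd(24, 15) = 3; 11 - 14 = -3, which IS divisible by 3, so compatible.
    Write x = 14 + 24·t and substitute into x ≡ 11 (mod 15): 24·t ≡ 11 − 14 = -3 (mod 15).
    Divide the congruence (and modulus) by g = 3: 8·t ≡ -1 (mod 5).
    Reduce coefficients mod 5: 3·t ≡ 4 (mod 5).
    The inverse of 3 mod 5 is 2 (since 3·2 = 6 = 1·5 + 1), so t ≡ 2·4 = 8 ≡ 3 (mod 5).
    Then x = 14 + 24·3 = 86, valid modulo lcm(24, 15) = 120: x ≡ 86 (mod 120).
Verify: 86 mod 12 = 2, 86 mod 8 = 6, 86 mod 15 = 11.

x ≡ 86 (mod 120).


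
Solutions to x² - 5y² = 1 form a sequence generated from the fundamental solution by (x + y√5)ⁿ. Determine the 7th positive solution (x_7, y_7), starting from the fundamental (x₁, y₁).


Step 1: Find the fundamental solution (x₁, y₁) of x² - 5y² = 1.
  Expand √5 as a continued fraction. a₀ = ⌊√5⌋ = 2; iterate m_{k+1} = d_k·a_k − m_k, d_{k+1} = (5 − m_{k+1}²)/d_k, a_{k+1} = ⌊(a₀ + m_{k+1})/d_{k+1}⌋ (starting m₀ = 0, d₀ = 1), with convergents p_k = a_k·p_{k-1} + p_{k-2}, q_k = a_k·q_{k-1} + q_{k-2} (p₋₁ = 1, q₋₁ = 0):
  k = 0: a₀ = 2; p₀/q₀ = 2/1; p₀² − 5·q₀² = 4 − 5 = -1.
  k = 1: m = 2, d = 1, a = ⌊(2 + 2)/1⌋ = 4; p/q = (4·2 + 1)/(4·1 + 0) = 9/4; p² − 5·q² = 81 − 80 = 1.
  The first convergent with p² − 5·q² = 1 gives the fundamental solution (x₁, y₁) = (9, 4).
Step 2: Apply the recurrence (x_{n+1}, y_{n+1}) = (x₁x_n + 5y₁y_n, x₁y_n + y₁x_n) repeatedly.
  From (x_1, y_1) = (9, 4): x_2 = 9·9 + 5·4·4 = 161; y_2 = 9·4 + 4·9 = 72.
  From (x_2, y_2) = (161, 72): x_3 = 9·161 + 5·4·72 = 2889; y_3 = 9·72 + 4·161 = 1292.
  From (x_3, y_3) = (2889, 1292): x_4 = 9·2889 + 5·4·1292 = 51841; y_4 = 9·1292 + 4·2889 = 23184.
  From (x_4, y_4) = (51841, 23184): x_5 = 9·51841 + 5·4·23184 = 930249; y_5 = 9·23184 + 4·51841 = 416020.
  From (x_5, y_5) = (930249, 416020): x_6 = 9·930249 + 5·4·416020 = 16692641; y_6 = 9·416020 + 4·930249 = 7465176.
  From (x_6, y_6) = (16692641, 7465176): x_7 = 9·16692641 + 5·4·7465176 = 299537289; y_7 = 9·7465176 + 4·16692641 = 133957148.
Step 3: Verify x_7² - 5·y_7² = 89722587501469521 - 89722587501469520 = 1 (should be 1). ✓

(x_1, y_1) = (9, 4); (x_7, y_7) = (299537289, 133957148).


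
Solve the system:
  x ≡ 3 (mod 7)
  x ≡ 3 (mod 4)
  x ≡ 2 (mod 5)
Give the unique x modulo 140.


Moduli 7, 4, 5 are pairwise coprime; by CRT there is a unique solution modulo M = 7 · 4 · 5 = 140.
Solve pairwise, accumulating the modulus:
  Start with x ≡ 3 (mod 7).
  Combine with x ≡ 3 (mod 4): since gcd(7, 4) = 1, we get a unique residue mod 28.
    Write x = 3 + 7·t and substitute into x ≡ 3 (mod 4): 7·t ≡ 3 − 3 = 0 (mod 4).
    Reduce coefficients mod 4: 3·t ≡ 0 (mod 4).
    The inverse of 3 mod 4 is 3 (since 3·3 = 9 = 2·4 + 1), so t ≡ 3·0 = 0 ≡ 0 (mod 4).
    Then x = 3 + 7·0 = 3, valid modulo lcm(7, 4) = 28: x ≡ 3 (mod 28).
  Combine with x ≡ 2 (mod 5): since gcd(28, 5) = 1, we get a unique residue mod 140.
    Write x = 3 + 28·t and substitute into x ≡ 2 (mod 5): 28·t ≡ 2 − 3 = -1 (mod 5).
    Reduce coefficients mod 5: 3·t ≡ 4 (mod 5).
    The inverse of 3 mod 5 is 2 (since 3·2 = 6 = 1·5 + 1), so t ≡ 2·4 = 8 ≡ 3 (mod 5).
    Then x = 3 + 28·3 = 87, valid modulo lcm(28, 5) = 140: x ≡ 87 (mod 140).
Verify: 87 mod 7 = 3 ✓, 87 mod 4 = 3 ✓, 87 mod 5 = 2 ✓.

x ≡ 87 (mod 140).


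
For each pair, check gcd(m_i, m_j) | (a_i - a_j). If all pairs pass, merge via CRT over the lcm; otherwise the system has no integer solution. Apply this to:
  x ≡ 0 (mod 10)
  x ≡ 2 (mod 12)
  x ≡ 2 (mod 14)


Moduli 10, 12, 14 are not pairwise coprime, so CRT works modulo lcm(m_i) when all pairwise compatibility conditions hold.
Pairwise compatibility: gcd(m_i, m_j) must divide a_i - a_j for every pair.
Merge one congruence at a time:
  Start: x ≡ 0 (mod 10).
  Combine with x ≡ 2 (mod 12): gcd(10, 12) = 2; 2 - 0 = 2, which IS divisible by 2, so compatible.
    Write x = 0 + 10·t and substitute into x ≡ 2 (mod 12): 10·t ≡ 2 − 0 = 2 (mod 12).
    Divide the congruence (and modulus) by g = 2: 5·t ≡ 1 (mod 6).
    The inverse of 5 mod 6 is 5 (since 5·5 = 25 = 4·6 + 1), so t ≡ 5·1 = 5 ≡ 5 (mod 6).
    Then x = 0 + 10·5 = 50, valid modulo lcm(10, 12) = 60: x ≡ 50 (mod 60).
  Combine with x ≡ 2 (mod 14): gcd(60, 14) = 2; 2 - 50 = -48, which IS divisible by 2, so compatible.
    Write x = 50 + 60·t and substitute into x ≡ 2 (mod 14): 60·t ≡ 2 − 50 = -48 (mod 14).
    Divide the congruence (and modulus) by g = 2: 30·t ≡ -24 (mod 7).
    Reduce coefficients mod 7: 2·t ≡ 4 (mod 7).
    The inverse of 2 mod 7 is 4 (since 2·4 = 8 = 1·7 + 1), so t ≡ 4·4 = 16 ≡ 2 (mod 7).
    Then x = 50 + 60·2 = 170, valid modulo lcm(60, 14) = 420: x ≡ 170 (mod 420).
Verify: 170 mod 10 = 0, 170 mod 12 = 2, 170 mod 14 = 2.

x ≡ 170 (mod 420).


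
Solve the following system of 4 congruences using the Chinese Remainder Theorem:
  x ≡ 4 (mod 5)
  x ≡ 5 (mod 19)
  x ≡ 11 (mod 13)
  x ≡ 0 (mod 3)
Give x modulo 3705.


Product of moduli M = 5 · 19 · 13 · 3 = 3705.
Merge one congruence at a time:
  Start: x ≡ 4 (mod 5).
  Combine with x ≡ 5 (mod 19); new modulus lcm = 95.
    Write x = 4 + 5·t and substitute into x ≡ 5 (mod 19): 5·t ≡ 5 − 4 = 1 (mod 19).
    The inverse of 5 mod 19 is 4 (since 5·4 = 20 = 1·19 + 1), so t ≡ 4·1 = 4 ≡ 4 (mod 19).
    Then x = 4 + 5·4 = 24, valid modulo lcm(5, 19) = 95: x ≡ 24 (mod 95).
  Combine with x ≡ 11 (mod 13); new modulus lcm = 1235.
    Write x = 24 + 95·t and substitute into x ≡ 11 (mod 13): 95·t ≡ 11 − 24 = -13 (mod 13).
    Reduce coefficients mod 13: 4·t ≡ 0 (mod 13).
    The inverse of 4 mod 13 is 10 (since 4·10 = 40 = 3·13 + 1), so t ≡ 10·0 = 0 ≡ 0 (mod 13).
    Then x = 24 + 95·0 = 24, valid modulo lcm(95, 13) = 1235: x ≡ 24 (mod 1235).
  Combine with x ≡ 0 (mod 3); new modulus lcm = 3705.
    Write x = 24 + 1235·t and substitute into x ≡ 0 (mod 3): 1235·t ≡ 0 − 24 = -24 (mod 3).
    Reduce coefficients mod 3: 2·t ≡ 0 (mod 3).
    The inverse of 2 mod 3 is 2 (since 2·2 = 4 = 1·3 + 1), so t ≡ 2·0 = 0 ≡ 0 (mod 3).
    Then x = 24 + 1235·0 = 24, valid modulo lcm(1235, 3) = 3705: x ≡ 24 (mod 3705).
Verify against each original: 24 mod 5 = 4, 24 mod 19 = 5, 24 mod 13 = 11, 24 mod 3 = 0.

x ≡ 24 (mod 3705).


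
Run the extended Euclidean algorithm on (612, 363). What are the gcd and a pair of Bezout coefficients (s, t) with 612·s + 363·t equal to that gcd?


Euclidean algorithm on (612, 363) — divide until remainder is 0:
  612 = 1 · 363 + 249
  363 = 1 · 249 + 114
  249 = 2 · 114 + 21
  114 = 5 · 21 + 9
  21 = 2 · 9 + 3
  9 = 3 · 3 + 0
gcd(612, 363) = 3.
Track Bezout coefficients alongside the remainders: start with r₀ = 612 = a·1 + b·0 (s = 1, t = 0) and r₁ = 363 = a·0 + b·1 (s = 0, t = 1); each new remainder r_{k+1} = r_{k-1} − q_k·r_k inherits s_{k+1} = s_{k-1} − q_k·s_k, t_{k+1} = t_{k-1} − q_k·t_k, so r_k = a·s_k + b·t_k at every step:
  q = 1: r = 249, s = 1 − 1·0 = 1, t = 0 − 1·1 = -1  (check: 612·1 + 363·(-1) = 249)
  q = 1: r = 114, s = 0 − 1·1 = -1, t = 1 − 1·(-1) = 2  (check: 612·(-1) + 363·2 = 114)
  q = 2: r = 21, s = 1 − 2·(-1) = 3, t = -1 − 2·2 = -5  (check: 612·3 + 363·(-5) = 21)
  q = 5: r = 9, s = -1 − 5·3 = -16, t = 2 − 5·(-5) = 27  (check: 612·(-16) + 363·27 = 9)
  q = 2: r = 3, s = 3 − 2·(-16) = 35, t = -5 − 2·27 = -59  (check: 612·35 + 363·(-59) = 3)
The row with r = 3 (the gcd) gives the Bezout coefficients s = 35, t = -59.
Result: 612 · (35) + 363 · (-59) = 3.

gcd(612, 363) = 3; s = 35, t = -59 (check: 612·35 + 363·(-59) = 3).


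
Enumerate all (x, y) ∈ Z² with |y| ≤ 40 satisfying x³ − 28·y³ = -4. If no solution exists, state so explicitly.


The equation is x³ - 28y³ = -4. For fixed y, x³ = 28·y³ − 4, so a solution requires the RHS to be a perfect cube.
Strategy: iterate y from -40 to 40, compute RHS = 28·y³ − 4, and check whether it is a (positive or negative) perfect cube.
Check small values of y:
  y = 0: RHS = -4 is not a perfect cube.
  y = 1: RHS = 24 is not a perfect cube.
  y = -1: RHS = -32 is not a perfect cube.
  y = 2: RHS = 220 is not a perfect cube.
  y = -2: RHS = -228 is not a perfect cube.
  y = 3: RHS = 752 is not a perfect cube.
  y = -3: RHS = -760 is not a perfect cube.
Continuing the search up to |y| = 40 finds no solutions either.
No (x, y) in the scanned range satisfies the equation.

No integer solutions with |y| ≤ 40.


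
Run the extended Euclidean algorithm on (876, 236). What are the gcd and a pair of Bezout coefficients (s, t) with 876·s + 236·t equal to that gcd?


Euclidean algorithm on (876, 236) — divide until remainder is 0:
  876 = 3 · 236 + 168
  236 = 1 · 168 + 68
  168 = 2 · 68 + 32
  68 = 2 · 32 + 4
  32 = 8 · 4 + 0
gcd(876, 236) = 4.
Track Bezout coefficients alongside the remainders: start with r₀ = 876 = a·1 + b·0 (s = 1, t = 0) and r₁ = 236 = a·0 + b·1 (s = 0, t = 1); each new remainder r_{k+1} = r_{k-1} − q_k·r_k inherits s_{k+1} = s_{k-1} − q_k·s_k, t_{k+1} = t_{k-1} − q_k·t_k, so r_k = a·s_k + b·t_k at every step:
  q = 3: r = 168, s = 1 − 3·0 = 1, t = 0 − 3·1 = -3  (check: 876·1 + 236·(-3) = 168)
  q = 1: r = 68, s = 0 − 1·1 = -1, t = 1 − 1·(-3) = 4  (check: 876·(-1) + 236·4 = 68)
  q = 2: r = 32, s = 1 − 2·(-1) = 3, t = -3 − 2·4 = -11  (check: 876·3 + 236·(-11) = 32)
  q = 2: r = 4, s = -1 − 2·3 = -7, t = 4 − 2·(-11) = 26  (check: 876·(-7) + 236·26 = 4)
The row with r = 4 (the gcd) gives the Bezout coefficients s = -7, t = 26.
Result: 876 · (-7) + 236 · (26) = 4.

gcd(876, 236) = 4; s = -7, t = 26 (check: 876·(-7) + 236·26 = 4).


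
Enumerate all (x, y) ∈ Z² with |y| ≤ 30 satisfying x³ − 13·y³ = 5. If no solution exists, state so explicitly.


The equation is x³ - 13y³ = 5. For fixed y, x³ = 13·y³ + 5, so a solution requires the RHS to be a perfect cube.
Strategy: iterate y from -30 to 30, compute RHS = 13·y³ + 5, and check whether it is a (positive or negative) perfect cube.
Check small values of y:
  y = 0: RHS = 5 is not a perfect cube.
  y = 1: RHS = 18 is not a perfect cube.
  y = -1: RHS = -8 = (-2)³ ⇒ x = -2 works.
  y = 2: RHS = 109 is not a perfect cube.
  y = -2: RHS = -99 is not a perfect cube.
  y = 3: RHS = 356 is not a perfect cube.
  y = -3: RHS = -346 is not a perfect cube.
Continuing the search up to |y| = 30 finds no further solutions beyond those listed.
Collected solutions: (-2, -1).

Solutions (with |y| ≤ 30): (-2, -1).


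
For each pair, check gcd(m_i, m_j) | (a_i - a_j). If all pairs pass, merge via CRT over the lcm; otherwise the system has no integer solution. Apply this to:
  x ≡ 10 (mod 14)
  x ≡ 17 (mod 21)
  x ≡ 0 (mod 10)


Moduli 14, 21, 10 are not pairwise coprime, so CRT works modulo lcm(m_i) when all pairwise compatibility conditions hold.
Pairwise compatibility: gcd(m_i, m_j) must divide a_i - a_j for every pair.
Merge one congruence at a time:
  Start: x ≡ 10 (mod 14).
  Combine with x ≡ 17 (mod 21): gcd(14, 21) = 7; 17 - 10 = 7, which IS divisible by 7, so compatible.
    Write x = 10 + 14·t and substitute into x ≡ 17 (mod 21): 14·t ≡ 17 − 10 = 7 (mod 21).
    Divide the congruence (and modulus) by g = 7: 2·t ≡ 1 (mod 3).
    The inverse of 2 mod 3 is 2 (since 2·2 = 4 = 1·3 + 1), so t ≡ 2·1 = 2 ≡ 2 (mod 3).
    Then x = 10 + 14·2 = 38, valid modulo lcm(14, 21) = 42: x ≡ 38 (mod 42).
  Combine with x ≡ 0 (mod 10): gcd(42, 10) = 2; 0 - 38 = -38, which IS divisible by 2, so compatible.
    Write x = 38 + 42·t and substitute into x ≡ 0 (mod 10): 42·t ≡ 0 − 38 = -38 (mod 10).
    Divide the congruence (and modulus) by g = 2: 21·t ≡ -19 (mod 5).
    Reduce coefficients mod 5: 1·t ≡ 1 (mod 5).
    So t ≡ 1 (mod 5).
    Then x = 38 + 42·1 = 80, valid modulo lcm(42, 10) = 210: x ≡ 80 (mod 210).
Verify: 80 mod 14 = 10, 80 mod 21 = 17, 80 mod 10 = 0.

x ≡ 80 (mod 210).


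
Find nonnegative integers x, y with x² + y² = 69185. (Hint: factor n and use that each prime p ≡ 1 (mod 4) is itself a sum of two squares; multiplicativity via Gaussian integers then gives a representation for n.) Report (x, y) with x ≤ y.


Step 1: Factor n = 69185 = 5 · 101 · 137.
Step 2: Check the mod-4 condition on each prime factor: 5 ≡ 1 (mod 4), exponent 1; 101 ≡ 1 (mod 4), exponent 1; 137 ≡ 1 (mod 4), exponent 1.
All primes ≡ 3 (mod 4) appear to even exponent (or don't appear), so by the two-squares theorem n IS expressible as a sum of two squares.
Step 3: Build a representation. Here n = 5 · 101 · 137 is a product of primes ≡ 1 (mod 4). Each prime p ≡ 1 (mod 4) is itself a sum of two squares; find a² by testing p − a² for a perfect square:
  5: 5 − 1² = 4 = 2² ⇒ 5 = 1² + 2².
  101: 101 − 1² = 100 = 10² ⇒ 101 = 1² + 10².
  137: 137 − 1² = 136, 137 − 2² = 133, 137 − 3² = 128, 137 − 4² = 121 = 11² ⇒ 137 = 4² + 11².
  Combine using the Brahmagupta–Fibonacci identity (a² + b²)(c² + d²) = (ac − bd)² + (ad + bc)² = (ac + bd)² + (ad − bc)²:
  5 · 101 = 505: from (1² + 2²)(1² + 10²), take (1·1 − 2·10, 1·10 + 2·1) = (1 − 20, 10 + 2) = (-19, 12); dropping signs (only squares matter) gives (19, 12); check 19² + 12² = 361 + 144 = 505 ✓.
  505 · 137 = 69185: from (19² + 12²)(4² + 11²), take (19·4 − 12·11, 19·11 + 12·4) = (76 − 132, 209 + 48) = (-56, 257); dropping signs (only squares matter) gives (56, 257); check 56² + 257² = 3136 + 66049 = 69185 ✓.
Step 4: Order so x ≤ y and verify: 56² + 257² = 3136 + 66049 = 69185 = n. ✓

n = 69185 = 56² + 257² (one valid representation with x ≤ y).


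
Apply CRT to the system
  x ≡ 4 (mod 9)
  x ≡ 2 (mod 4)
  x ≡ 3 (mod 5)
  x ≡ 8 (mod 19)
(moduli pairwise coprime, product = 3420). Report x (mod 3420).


Product of moduli M = 9 · 4 · 5 · 19 = 3420.
Merge one congruence at a time:
  Start: x ≡ 4 (mod 9).
  Combine with x ≡ 2 (mod 4); new modulus lcm = 36.
    Write x = 4 + 9·t and substitute into x ≡ 2 (mod 4): 9·t ≡ 2 − 4 = -2 (mod 4).
    Reduce coefficients mod 4: 1·t ≡ 2 (mod 4).
    So t ≡ 2 (mod 4).
    Then x = 4 + 9·2 = 22, valid modulo lcm(9, 4) = 36: x ≡ 22 (mod 36).
  Combine with x ≡ 3 (mod 5); new modulus lcm = 180.
    Write x = 22 + 36·t and substitute into x ≡ 3 (mod 5): 36·t ≡ 3 − 22 = -19 (mod 5).
    Reduce coefficients mod 5: 1·t ≡ 1 (mod 5).
    So t ≡ 1 (mod 5).
    Then x = 22 + 36·1 = 58, valid modulo lcm(36, 5) = 180: x ≡ 58 (mod 180).
  Combine with x ≡ 8 (mod 19); new modulus lcm = 3420.
    Write x = 58 + 180·t and substitute into x ≡ 8 (mod 19): 180·t ≡ 8 − 58 = -50 (mod 19).
    Reduce coefficients mod 19: 9·t ≡ 7 (mod 19).
    The inverse of 9 mod 19 is 17 (since 9·17 = 153 = 8·19 + 1), so t ≡ 17·7 = 119 ≡ 5 (mod 19).
    Then x = 58 + 180·5 = 958, valid modulo lcm(180, 19) = 3420: x ≡ 958 (mod 3420).
Verify against each original: 958 mod 9 = 4, 958 mod 4 = 2, 958 mod 5 = 3, 958 mod 19 = 8.

x ≡ 958 (mod 3420).


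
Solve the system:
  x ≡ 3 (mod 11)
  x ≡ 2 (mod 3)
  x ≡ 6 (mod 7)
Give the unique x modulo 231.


Moduli 11, 3, 7 are pairwise coprime; by CRT there is a unique solution modulo M = 11 · 3 · 7 = 231.
Solve pairwise, accumulating the modulus:
  Start with x ≡ 3 (mod 11).
  Combine with x ≡ 2 (mod 3): since gcd(11, 3) = 1, we get a unique residue mod 33.
    Write x = 3 + 11·t and substitute into x ≡ 2 (mod 3): 11·t ≡ 2 − 3 = -1 (mod 3).
    Reduce coefficients mod 3: 2·t ≡ 2 (mod 3).
    The inverse of 2 mod 3 is 2 (since 2·2 = 4 = 1·3 + 1), so t ≡ 2·2 = 4 ≡ 1 (mod 3).
    Then x = 3 + 11·1 = 14, valid modulo lcm(11, 3) = 33: x ≡ 14 (mod 33).
  Combine with x ≡ 6 (mod 7): since gcd(33, 7) = 1, we get a unique residue mod 231.
    Write x = 14 + 33·t and substitute into x ≡ 6 (mod 7): 33·t ≡ 6 − 14 = -8 (mod 7).
    Reduce coefficients mod 7: 5·t ≡ 6 (mod 7).
    The inverse of 5 mod 7 is 3 (since 5·3 = 15 = 2·7 + 1), so t ≡ 3·6 = 18 ≡ 4 (mod 7).
    Then x = 14 + 33·4 = 146, valid modulo lcm(33, 7) = 231: x ≡ 146 (mod 231).
Verify: 146 mod 11 = 3 ✓, 146 mod 3 = 2 ✓, 146 mod 7 = 6 ✓.

x ≡ 146 (mod 231).


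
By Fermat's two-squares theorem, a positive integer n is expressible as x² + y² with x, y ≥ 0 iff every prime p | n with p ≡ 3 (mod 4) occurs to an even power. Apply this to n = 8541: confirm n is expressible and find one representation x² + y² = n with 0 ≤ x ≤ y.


Step 1: Factor n = 8541 = 3^2 · 13 · 73.
Step 2: Check the mod-4 condition on each prime factor: 3 ≡ 3 (mod 4), exponent 2 (must be even); 13 ≡ 1 (mod 4), exponent 1; 73 ≡ 1 (mod 4), exponent 1.
All primes ≡ 3 (mod 4) appear to even exponent (or don't appear), so by the two-squares theorem n IS expressible as a sum of two squares.
Step 3: Build a representation. Group n = k² · m with k = 3 and m = 13 · 73 = 949 (a product of primes ≡ 1 (mod 4)); a representation of m scales to one of n via (k·x)² + (k·y)² = k²(x² + y²). Each prime p ≡ 1 (mod 4) is itself a sum of two squares; find a² by testing p − a² for a perfect square:
  13: 13 − 1² = 12, 13 − 2² = 9 = 3² ⇒ 13 = 2² + 3².
  73: 73 − 1² = 72, 73 − 2² = 69, 73 − 3² = 64 = 8² ⇒ 73 = 3² + 8².
  Combine using the Brahmagupta–Fibonacci identity (a² + b²)(c² + d²) = (ac − bd)² + (ad + bc)² = (ac + bd)² + (ad − bc)²:
  13 · 73 = 949: from (2² + 3²)(3² + 8²), take (2·3 − 3·8, 2·8 + 3·3) = (6 − 24, 16 + 9) = (-18, 25); dropping signs (only squares matter) gives (18, 25); check 18² + 25² = 324 + 625 = 949 ✓.
  Scale by k = 3: (3·18, 3·25) = (54, 75).
Step 4: Order so x ≤ y and verify: 54² + 75² = 2916 + 5625 = 8541 = n. ✓

n = 8541 = 54² + 75² (one valid representation with x ≤ y).


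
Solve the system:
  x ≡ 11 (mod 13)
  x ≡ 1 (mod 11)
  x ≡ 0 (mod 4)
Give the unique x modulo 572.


Moduli 13, 11, 4 are pairwise coprime; by CRT there is a unique solution modulo M = 13 · 11 · 4 = 572.
Solve pairwise, accumulating the modulus:
  Start with x ≡ 11 (mod 13).
  Combine with x ≡ 1 (mod 11): since gcd(13, 11) = 1, we get a unique residue mod 143.
    Write x = 11 + 13·t and substitute into x ≡ 1 (mod 11): 13·t ≡ 1 − 11 = -10 (mod 11).
    Reduce coefficients mod 11: 2·t ≡ 1 (mod 11).
    The inverse of 2 mod 11 is 6 (since 2·6 = 12 = 1·11 + 1), so t ≡ 6·1 = 6 ≡ 6 (mod 11).
    Then x = 11 + 13·6 = 89, valid modulo lcm(13, 11) = 143: x ≡ 89 (mod 143).
  Combine with x ≡ 0 (mod 4): since gcd(143, 4) = 1, we get a unique residue mod 572.
    Write x = 89 + 143·t and substitute into x ≡ 0 (mod 4): 143·t ≡ 0 − 89 = -89 (mod 4).
    Reduce coefficients mod 4: 3·t ≡ 3 (mod 4).
    The inverse of 3 mod 4 is 3 (since 3·3 = 9 = 2·4 + 1), so t ≡ 3·3 = 9 ≡ 1 (mod 4).
    Then x = 89 + 143·1 = 232, valid modulo lcm(143, 4) = 572: x ≡ 232 (mod 572).
Verify: 232 mod 13 = 11 ✓, 232 mod 11 = 1 ✓, 232 mod 4 = 0 ✓.

x ≡ 232 (mod 572).


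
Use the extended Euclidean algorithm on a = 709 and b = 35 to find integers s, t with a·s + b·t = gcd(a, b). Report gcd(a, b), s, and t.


Euclidean algorithm on (709, 35) — divide until remainder is 0:
  709 = 20 · 35 + 9
  35 = 3 · 9 + 8
  9 = 1 · 8 + 1
  8 = 8 · 1 + 0
gcd(709, 35) = 1.
Track Bezout coefficients alongside the remainders: start with r₀ = 709 = a·1 + b·0 (s = 1, t = 0) and r₁ = 35 = a·0 + b·1 (s = 0, t = 1); each new remainder r_{k+1} = r_{k-1} − q_k·r_k inherits s_{k+1} = s_{k-1} − q_k·s_k, t_{k+1} = t_{k-1} − q_k·t_k, so r_k = a·s_k + b·t_k at every step:
  q = 20: r = 9, s = 1 − 20·0 = 1, t = 0 − 20·1 = -20  (check: 709·1 + 35·(-20) = 9)
  q = 3: r = 8, s = 0 − 3·1 = -3, t = 1 − 3·(-20) = 61  (check: 709·(-3) + 35·61 = 8)
  q = 1: r = 1, s = 1 − 1·(-3) = 4, t = -20 − 1·61 = -81  (check: 709·4 + 35·(-81) = 1)
The row with r = 1 (the gcd) gives the Bezout coefficients s = 4, t = -81.
Result: 709 · (4) + 35 · (-81) = 1.

gcd(709, 35) = 1; s = 4, t = -81 (check: 709·4 + 35·(-81) = 1).


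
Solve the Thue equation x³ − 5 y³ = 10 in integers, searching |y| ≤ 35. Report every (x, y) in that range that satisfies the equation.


The equation is x³ - 5y³ = 10. For fixed y, x³ = 5·y³ + 10, so a solution requires the RHS to be a perfect cube.
Strategy: iterate y from -35 to 35, compute RHS = 5·y³ + 10, and check whether it is a (positive or negative) perfect cube.
Check small values of y:
  y = 0: RHS = 10 is not a perfect cube.
  y = 1: RHS = 15 is not a perfect cube.
  y = -1: RHS = 5 is not a perfect cube.
  y = 2: RHS = 50 is not a perfect cube.
  y = -2: RHS = -30 is not a perfect cube.
  y = 3: RHS = 145 is not a perfect cube.
  y = -3: RHS = -125 = (-5)³ ⇒ x = -5 works.
Continuing the search up to |y| = 35 finds no further solutions beyond those listed.
Collected solutions: (-5, -3).

Solutions (with |y| ≤ 35): (-5, -3).


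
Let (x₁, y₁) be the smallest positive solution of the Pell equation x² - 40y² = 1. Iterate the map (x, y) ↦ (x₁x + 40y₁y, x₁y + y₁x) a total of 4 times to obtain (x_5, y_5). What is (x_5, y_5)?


Step 1: Find the fundamental solution (x₁, y₁) of x² - 40y² = 1.
  Expand √40 as a continued fraction. a₀ = ⌊√40⌋ = 6; iterate m_{k+1} = d_k·a_k − m_k, d_{k+1} = (40 − m_{k+1}²)/d_k, a_{k+1} = ⌊(a₀ + m_{k+1})/d_{k+1}⌋ (starting m₀ = 0, d₀ = 1), with convergents p_k = a_k·p_{k-1} + p_{k-2}, q_k = a_k·q_{k-1} + q_{k-2} (p₋₁ = 1, q₋₁ = 0):
  k = 0: a₀ = 6; p₀/q₀ = 6/1; p₀² − 40·q₀² = 36 − 40 = -4.
  k = 1: m = 6, d = 4, a = ⌊(6 + 6)/4⌋ = 3; p/q = (3·6 + 1)/(3·1 + 0) = 19/3; p² − 40·q² = 361 − 360 = 1.
  The first convergent with p² − 40·q² = 1 gives the fundamental solution (x₁, y₁) = (19, 3).
Step 2: Apply the recurrence (x_{n+1}, y_{n+1}) = (x₁x_n + 40y₁y_n, x₁y_n + y₁x_n) repeatedly.
  From (x_1, y_1) = (19, 3): x_2 = 19·19 + 40·3·3 = 721; y_2 = 19·3 + 3·19 = 114.
  From (x_2, y_2) = (721, 114): x_3 = 19·721 + 40·3·114 = 27379; y_3 = 19·114 + 3·721 = 4329.
  From (x_3, y_3) = (27379, 4329): x_4 = 19·27379 + 40·3·4329 = 1039681; y_4 = 19·4329 + 3·27379 = 164388.
  From (x_4, y_4) = (1039681, 164388): x_5 = 19·1039681 + 40·3·164388 = 39480499; y_5 = 19·164388 + 3·1039681 = 6242415.
Step 3: Verify x_5² - 40·y_5² = 1558709801289001 - 1558709801289000 = 1 (should be 1). ✓

(x_1, y_1) = (19, 3); (x_5, y_5) = (39480499, 6242415).


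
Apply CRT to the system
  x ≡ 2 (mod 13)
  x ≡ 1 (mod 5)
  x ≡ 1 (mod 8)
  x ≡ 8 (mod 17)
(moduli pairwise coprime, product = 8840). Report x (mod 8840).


Product of moduli M = 13 · 5 · 8 · 17 = 8840.
Merge one congruence at a time:
  Start: x ≡ 2 (mod 13).
  Combine with x ≡ 1 (mod 5); new modulus lcm = 65.
    Write x = 2 + 13·t and substitute into x ≡ 1 (mod 5): 13·t ≡ 1 − 2 = -1 (mod 5).
    Reduce coefficients mod 5: 3·t ≡ 4 (mod 5).
    The inverse of 3 mod 5 is 2 (since 3·2 = 6 = 1·5 + 1), so t ≡ 2·4 = 8 ≡ 3 (mod 5).
    Then x = 2 + 13·3 = 41, valid modulo lcm(13, 5) = 65: x ≡ 41 (mod 65).
  Combine with x ≡ 1 (mod 8); new modulus lcm = 520.
    Write x = 41 + 65·t and substitute into x ≡ 1 (mod 8): 65·t ≡ 1 − 41 = -40 (mod 8).
    Reduce coefficients mod 8: 1·t ≡ 0 (mod 8).
    So t ≡ 0 (mod 8).
    Then x = 41 + 65·0 = 41, valid modulo lcm(65, 8) = 520: x ≡ 41 (mod 520).
  Combine with x ≡ 8 (mod 17); new modulus lcm = 8840.
    Write x = 41 + 520·t and substitute into x ≡ 8 (mod 17): 520·t ≡ 8 − 41 = -33 (mod 17).
    Reduce coefficients mod 17: 10·t ≡ 1 (mod 17).
    The inverse of 10 mod 17 is 12 (since 10·12 = 120 = 7·17 + 1), so t ≡ 12·1 = 12 ≡ 12 (mod 17).
    Then x = 41 + 520·12 = 6281, valid modulo lcm(520, 17) = 8840: x ≡ 6281 (mod 8840).
Verify against each original: 6281 mod 13 = 2, 6281 mod 5 = 1, 6281 mod 8 = 1, 6281 mod 17 = 8.

x ≡ 6281 (mod 8840).


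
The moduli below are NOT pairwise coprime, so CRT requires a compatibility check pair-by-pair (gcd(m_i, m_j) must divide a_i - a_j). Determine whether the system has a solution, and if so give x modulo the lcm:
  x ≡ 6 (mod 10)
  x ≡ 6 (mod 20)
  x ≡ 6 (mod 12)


Moduli 10, 20, 12 are not pairwise coprime, so CRT works modulo lcm(m_i) when all pairwise compatibility conditions hold.
Pairwise compatibility: gcd(m_i, m_j) must divide a_i - a_j for every pair.
Merge one congruence at a time:
  Start: x ≡ 6 (mod 10).
  Combine with x ≡ 6 (mod 20): gcd(10, 20) = 10; 6 - 6 = 0, which IS divisible by 10, so compatible.
    Write x = 6 + 10·t and substitute into x ≡ 6 (mod 20): 10·t ≡ 6 − 6 = 0 (mod 20).
    Divide the congruence (and modulus) by g = 10: 1·t ≡ 0 (mod 2).
    So t ≡ 0 (mod 2).
    Then x = 6 + 10·0 = 6, valid modulo lcm(10, 20) = 20: x ≡ 6 (mod 20).
  Combine with x ≡ 6 (mod 12): gcd(20, 12) = 4; 6 - 6 = 0, which IS divisible by 4, so compatible.
    Write x = 6 + 20·t and substitute into x ≡ 6 (mod 12): 20·t ≡ 6 − 6 = 0 (mod 12).
    Divide the congruence (and modulus) by g = 4: 5·t ≡ 0 (mod 3).
    Reduce coefficients mod 3: 2·t ≡ 0 (mod 3).
    The inverse of 2 mod 3 is 2 (since 2·2 = 4 = 1·3 + 1), so t ≡ 2·0 = 0 ≡ 0 (mod 3).
    Then x = 6 + 20·0 = 6, valid modulo lcm(20, 12) = 60: x ≡ 6 (mod 60).
Verify: 6 mod 10 = 6, 6 mod 20 = 6, 6 mod 12 = 6.

x ≡ 6 (mod 60).


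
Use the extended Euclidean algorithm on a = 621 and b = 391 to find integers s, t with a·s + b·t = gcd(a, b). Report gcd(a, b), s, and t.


Euclidean algorithm on (621, 391) — divide until remainder is 0:
  621 = 1 · 391 + 230
  391 = 1 · 230 + 161
  230 = 1 · 161 + 69
  161 = 2 · 69 + 23
  69 = 3 · 23 + 0
gcd(621, 391) = 23.
Track Bezout coefficients alongside the remainders: start with r₀ = 621 = a·1 + b·0 (s = 1, t = 0) and r₁ = 391 = a·0 + b·1 (s = 0, t = 1); each new remainder r_{k+1} = r_{k-1} − q_k·r_k inherits s_{k+1} = s_{k-1} − q_k·s_k, t_{k+1} = t_{k-1} − q_k·t_k, so r_k = a·s_k + b·t_k at every step:
  q = 1: r = 230, s = 1 − 1·0 = 1, t = 0 − 1·1 = -1  (check: 621·1 + 391·(-1) = 230)
  q = 1: r = 161, s = 0 − 1·1 = -1, t = 1 − 1·(-1) = 2  (check: 621·(-1) + 391·2 = 161)
  q = 1: r = 69, s = 1 − 1·(-1) = 2, t = -1 − 1·2 = -3  (check: 621·2 + 391·(-3) = 69)
  q = 2: r = 23, s = -1 − 2·2 = -5, t = 2 − 2·(-3) = 8  (check: 621·(-5) + 391·8 = 23)
The row with r = 23 (the gcd) gives the Bezout coefficients s = -5, t = 8.
Result: 621 · (-5) + 391 · (8) = 23.

gcd(621, 391) = 23; s = -5, t = 8 (check: 621·(-5) + 391·8 = 23).


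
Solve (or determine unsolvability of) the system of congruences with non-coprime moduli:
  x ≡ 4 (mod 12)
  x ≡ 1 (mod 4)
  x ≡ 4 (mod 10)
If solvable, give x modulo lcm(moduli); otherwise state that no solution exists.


Moduli 12, 4, 10 are not pairwise coprime, so CRT works modulo lcm(m_i) when all pairwise compatibility conditions hold.
Pairwise compatibility: gcd(m_i, m_j) must divide a_i - a_j for every pair.
Merge one congruence at a time:
  Start: x ≡ 4 (mod 12).
  Combine with x ≡ 1 (mod 4): gcd(12, 4) = 4, and 1 - 4 = -3 is NOT divisible by 4.
    ⇒ system is inconsistent (no integer solution).

No solution (the system is inconsistent).


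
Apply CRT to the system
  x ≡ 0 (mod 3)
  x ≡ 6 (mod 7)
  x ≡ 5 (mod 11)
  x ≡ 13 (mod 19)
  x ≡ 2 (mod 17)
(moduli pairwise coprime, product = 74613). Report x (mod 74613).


Product of moduli M = 3 · 7 · 11 · 19 · 17 = 74613.
Merge one congruence at a time:
  Start: x ≡ 0 (mod 3).
  Combine with x ≡ 6 (mod 7); new modulus lcm = 21.
    Write x = 0 + 3·t and substitute into x ≡ 6 (mod 7): 3·t ≡ 6 − 0 = 6 (mod 7).
    The inverse of 3 mod 7 is 5 (since 3·5 = 15 = 2·7 + 1), so t ≡ 5·6 = 30 ≡ 2 (mod 7).
    Then x = 0 + 3·2 = 6, valid modulo lcm(3, 7) = 21: x ≡ 6 (mod 21).
  Combine with x ≡ 5 (mod 11); new modulus lcm = 231.
    Write x = 6 + 21·t and substitute into x ≡ 5 (mod 11): 21·t ≡ 5 − 6 = -1 (mod 11).
    Reduce coefficients mod 11: 10·t ≡ 10 (mod 11).
    The inverse of 10 mod 11 is 10 (since 10·10 = 100 = 9·11 + 1), so t ≡ 10·10 = 100 ≡ 1 (mod 11).
    Then x = 6 + 21·1 = 27, valid modulo lcm(21, 11) = 231: x ≡ 27 (mod 231).
  Combine with x ≡ 13 (mod 19); new modulus lcm = 4389.
    Write x = 27 + 231·t and substitute into x ≡ 13 (mod 19): 231·t ≡ 13 − 27 = -14 (mod 19).
    Reduce coefficients mod 19: 3·t ≡ 5 (mod 19).
    The inverse of 3 mod 19 is 13 (since 3·13 = 39 = 2·19 + 1), so t ≡ 13·5 = 65 ≡ 8 (mod 19).
    Then x = 27 + 231·8 = 1875, valid modulo lcm(231, 19) = 4389: x ≡ 1875 (mod 4389).
  Combine with x ≡ 2 (mod 17); new modulus lcm = 74613.
    Write x = 1875 + 4389·t and substitute into x ≡ 2 (mod 17): 4389·t ≡ 2 − 1875 = -1873 (mod 17).
    Reduce coefficients mod 17: 3·t ≡ 14 (mod 17).
    The inverse of 3 mod 17 is 6 (since 3·6 = 18 = 1·17 + 1), so t ≡ 6·14 = 84 ≡ 16 (mod 17).
    Then x = 1875 + 4389·16 = 72099, valid modulo lcm(4389, 17) = 74613: x ≡ 72099 (mod 74613).
Verify against each original: 72099 mod 3 = 0, 72099 mod 7 = 6, 72099 mod 11 = 5, 72099 mod 19 = 13, 72099 mod 17 = 2.

x ≡ 72099 (mod 74613).
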